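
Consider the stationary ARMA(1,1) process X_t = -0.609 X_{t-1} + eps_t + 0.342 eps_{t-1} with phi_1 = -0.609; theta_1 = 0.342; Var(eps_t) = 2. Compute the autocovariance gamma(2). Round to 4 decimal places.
\gamma(2) = 0.4093

Multiply the model equation by X_{t-k} and take expectations. With theta_0 = psi_0 = 1 and psi_j the MA(infinity) weights, this gives
  gamma(k) - sum_i phi_i gamma(k-i) = c_k,
  c_k = sigma^2 * sum_{j=k..q} theta_j psi_{j-k}   (c_k = 0 for k > q),
using gamma(-m) = gamma(m).
psi-weights needed (psi_j = theta_j + sum_i phi_i psi_{j-i}):
  psi_1 = theta_1 + phi_1 = 0.342 + (-0.609) = -0.267
Right-hand sides:
  c_0 = sigma^2 (1 + theta_1 psi_1) = 2 * (1 + (0.342)(-0.267)) = 2 * 0.908686 = 1.817372
  c_1 = sigma^2 theta_1 = 2 * (0.342) = 0.684
  c_2 = 0
Equations for k = 0 and k = 1 (AR order 1):
  gamma(0) = phi_1 gamma(1) + c_0
  gamma(1) = phi_1 gamma(0) + c_1
Substituting the second into the first: gamma(0) (1 - phi_1^2) = c_0 + phi_1 c_1, so
  gamma(0) = (c_0 + phi_1 c_1) / (1 - phi_1^2) = (1.817372 + (-0.609)(0.684)) / (1 - (-0.609)^2) = 1.400816 / 0.629119 = 2.226631.
  gamma(1) = phi_1 gamma(0) + c_1 = (-0.609)(2.226631) + (0.684) = -0.672018.
For k = 2 (> q): gamma(2) = phi_1 gamma(1) = (-0.609)(-0.672018) = 0.409259.
Therefore gamma(2) = 0.4093 (to 4 decimal places).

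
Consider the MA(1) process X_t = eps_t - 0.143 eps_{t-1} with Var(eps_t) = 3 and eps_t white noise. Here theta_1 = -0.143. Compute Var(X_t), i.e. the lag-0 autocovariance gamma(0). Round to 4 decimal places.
\gamma(0) = 3.0613

For an MA(q) process X_t = eps_t + sum_i theta_i eps_{t-i} with
Var(eps_t) = sigma^2, the variance is
  gamma(0) = sigma^2 * (1 + sum_i theta_i^2).
  sum_i theta_i^2 = (-0.143)^2 = 0.020449.
  gamma(0) = 3 * (1 + 0.020449) = 3 * 1.020449 = 3.061347, which rounds to 3.0613.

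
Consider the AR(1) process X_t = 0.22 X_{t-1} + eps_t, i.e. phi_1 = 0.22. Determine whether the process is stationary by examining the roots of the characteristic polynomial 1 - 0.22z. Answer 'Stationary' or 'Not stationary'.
\text{Stationary}

The AR(p) characteristic polynomial is P(z) = 1 - 0.22z.
Stationarity requires all roots to lie outside the unit circle, i.e. |z| > 1 for every root.
This is linear in z: 1 + (-0.22) z = 0  =>  z = -1/(-0.22) = 4.545455,  |z| = 4.545455.
Moduli of all roots: 4.5455.
All moduli strictly greater than 1? Yes.
Verdict: Stationary.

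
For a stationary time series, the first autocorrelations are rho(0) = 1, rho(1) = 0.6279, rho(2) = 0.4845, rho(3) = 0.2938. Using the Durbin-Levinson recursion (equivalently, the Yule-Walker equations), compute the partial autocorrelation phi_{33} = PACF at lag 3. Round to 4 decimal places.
\phi_{33} = -0.0990

The PACF at lag k is phi_{kk}, the last component of the solution
to the Yule-Walker system G_k phi = r_k where
  (G_k)_{ij} = rho(|i - j|), (r_k)_i = rho(i), i,j = 1..k.
Equivalently, Durbin-Levinson gives phi_{kk} iteratively:
  phi_{11} = rho(1)
  phi_{kk} = [rho(k) - sum_{j=1..k-1} phi_{k-1,j} rho(k-j)]
            / [1 - sum_{j=1..k-1} phi_{k-1,j} rho(j)],
  phi_{k,j} = phi_{k-1,j} - phi_{kk} phi_{k-1,k-j},  j = 1..k-1.
Step k = 1:
  phi_11 = rho(1) = 0.6279.
Step k = 2:
  phi_22 = [rho(2) - phi_11 rho(1)] / [1 - phi_11 rho(1)] = [0.4845 - (0.6279)(0.6279)] / [1 - (0.6279)(0.6279)]
         = 0.09024159 / 0.60574159 = 0.148977.
  Update: phi_21 = phi_11 - phi_22 phi_11 = 0.6279 - (0.148977)(0.6279) = 0.534357.
Step k = 3:
  phi_33 = [rho(3) - phi_21 rho(2) - phi_22 rho(1)] / [1 - phi_21 rho(1) - phi_22 rho(2)]
    numerator   = 0.2938 - (0.534357)(0.4845) - (0.148977)(0.6279) = -0.0586388
    denominator = 1 - (0.534357)(0.6279) - (0.148977)(0.4845) = 0.59229766
  phi_33 = -0.0586388 / 0.59229766 = -0.099.
Therefore phi_{33} = -0.0990.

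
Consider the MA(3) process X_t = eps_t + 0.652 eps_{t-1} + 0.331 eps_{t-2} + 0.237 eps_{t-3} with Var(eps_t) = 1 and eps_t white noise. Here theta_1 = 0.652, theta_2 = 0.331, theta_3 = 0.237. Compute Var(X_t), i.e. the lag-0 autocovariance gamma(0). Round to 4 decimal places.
\gamma(0) = 1.5908

For an MA(q) process X_t = eps_t + sum_i theta_i eps_{t-i} with
Var(eps_t) = sigma^2, the variance is
  gamma(0) = sigma^2 * (1 + sum_i theta_i^2).
  sum_i theta_i^2 = (0.652)^2 + (0.331)^2 + (0.237)^2 = 0.425104 + 0.109561 + 0.056169 = 0.590834.
  gamma(0) = 1 * (1 + 0.590834) = 1 * 1.590834 = 1.590834, which rounds to 1.5908.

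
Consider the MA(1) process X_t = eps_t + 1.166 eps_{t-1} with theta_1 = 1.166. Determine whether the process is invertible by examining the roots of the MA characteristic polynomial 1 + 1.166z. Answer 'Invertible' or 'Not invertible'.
\text{Not invertible}

The MA(q) characteristic polynomial is P(z) = 1 + 1.166z.
Invertibility requires all roots to lie outside the unit circle, i.e. |z| > 1 for every root.
This is linear in z: 1 + (1.166) z = 0  =>  z = -1/(1.166) = -0.857633,  |z| = 0.857633.
Moduli of all roots: 0.8576.
All moduli strictly greater than 1? No.
Verdict: Not invertible.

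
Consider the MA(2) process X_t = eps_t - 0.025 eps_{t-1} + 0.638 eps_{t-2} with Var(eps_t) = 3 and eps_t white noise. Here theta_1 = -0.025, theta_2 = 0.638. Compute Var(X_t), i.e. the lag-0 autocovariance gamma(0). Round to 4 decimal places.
\gamma(0) = 4.2230

For an MA(q) process X_t = eps_t + sum_i theta_i eps_{t-i} with
Var(eps_t) = sigma^2, the variance is
  gamma(0) = sigma^2 * (1 + sum_i theta_i^2).
  sum_i theta_i^2 = (-0.025)^2 + (0.638)^2 = 0.000625 + 0.407044 = 0.407669.
  gamma(0) = 3 * (1 + 0.407669) = 3 * 1.407669 = 4.223007, which rounds to 4.2230.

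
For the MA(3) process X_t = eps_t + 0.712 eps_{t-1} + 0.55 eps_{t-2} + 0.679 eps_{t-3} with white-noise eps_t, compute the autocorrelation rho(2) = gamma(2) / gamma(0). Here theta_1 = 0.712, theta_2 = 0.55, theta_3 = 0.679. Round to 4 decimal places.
\rho(2) = 0.4552

For an MA(q) process with theta_0 = 1, the autocovariance is
  gamma(k) = sigma^2 * sum_{i=0..q-k} theta_i * theta_{i+k},
and rho(k) = gamma(k) / gamma(0). Sigma^2 cancels.
  numerator   = (1)*(0.55) + (0.712)*(0.679) = 1.033448.
  denominator = (1)^2 + (0.712)^2 + (0.55)^2 + (0.679)^2 = 2.270485.
  rho(2) = 1.033448 / 2.270485 = 0.4552.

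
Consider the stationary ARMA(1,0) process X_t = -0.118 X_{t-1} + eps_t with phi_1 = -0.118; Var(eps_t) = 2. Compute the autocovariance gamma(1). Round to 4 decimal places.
\gamma(1) = -0.2393

Multiply the model equation by X_{t-k} and take expectations. With theta_0 = psi_0 = 1 and psi_j the MA(infinity) weights, this gives
  gamma(k) - sum_i phi_i gamma(k-i) = c_k,
  c_k = sigma^2 * sum_{j=k..q} theta_j psi_{j-k}   (c_k = 0 for k > q),
using gamma(-m) = gamma(m).
Pure AR (q = 0): c_0 = sigma^2 = 2, c_k = 0 for k >= 1.
Equations for k = 0 and k = 1 (AR order 1):
  gamma(0) = phi_1 gamma(1) + c_0
  gamma(1) = phi_1 gamma(0) + c_1
Substituting the second into the first: gamma(0) (1 - phi_1^2) = c_0 + phi_1 c_1, so
  gamma(0) = c_0 / (1 - phi_1^2) = 2 / (1 - (-0.118)^2) = 2 / 0.986076 = 2.028241.
  gamma(1) = phi_1 gamma(0) = (-0.118)(2.028241) = -0.239332.
Therefore gamma(1) = -0.2393 (to 4 decimal places).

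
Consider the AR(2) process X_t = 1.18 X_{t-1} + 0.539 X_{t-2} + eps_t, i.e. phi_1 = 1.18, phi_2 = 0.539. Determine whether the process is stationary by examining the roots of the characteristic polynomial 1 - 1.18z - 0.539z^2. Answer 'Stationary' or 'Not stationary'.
\text{Not stationary}

The AR(p) characteristic polynomial is P(z) = 1 - 1.18z - 0.539z^2.
Stationarity requires all roots to lie outside the unit circle, i.e. |z| > 1 for every root.
Set 1 + (-1.18) z + (-0.539) z^2 = 0, i.e. a z^2 + b z + c = 0 with a = -0.539, b = -1.18, c = 1.
Discriminant D = b^2 - 4ac = (-1.18)^2 - 4*(-0.539)*1 = 1.3924 - (-2.156) = 3.5484.
D >= 0, so the roots are real: z = (-b +/- sqrt(D)) / (2a) = (1.18 +/- 1.88372) / (-1.078).
  z_1 = (1.18 + 1.88372) / (-1.078) = -2.842,   |z_1| = 2.842.
  z_2 = (1.18 - 1.88372) / (-1.078) = 0.6528,   |z_2| = 0.6528.
Moduli of all roots: 2.8420, 0.6528.
All moduli strictly greater than 1? No.
Verdict: Not stationary.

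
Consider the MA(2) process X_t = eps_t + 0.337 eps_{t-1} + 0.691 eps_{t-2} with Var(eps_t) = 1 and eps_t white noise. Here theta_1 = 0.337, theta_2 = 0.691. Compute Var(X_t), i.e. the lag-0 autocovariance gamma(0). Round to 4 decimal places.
\gamma(0) = 1.5911

For an MA(q) process X_t = eps_t + sum_i theta_i eps_{t-i} with
Var(eps_t) = sigma^2, the variance is
  gamma(0) = sigma^2 * (1 + sum_i theta_i^2).
  sum_i theta_i^2 = (0.337)^2 + (0.691)^2 = 0.113569 + 0.477481 = 0.59105.
  gamma(0) = 1 * (1 + 0.59105) = 1 * 1.59105 = 1.59105, which rounds to 1.5911.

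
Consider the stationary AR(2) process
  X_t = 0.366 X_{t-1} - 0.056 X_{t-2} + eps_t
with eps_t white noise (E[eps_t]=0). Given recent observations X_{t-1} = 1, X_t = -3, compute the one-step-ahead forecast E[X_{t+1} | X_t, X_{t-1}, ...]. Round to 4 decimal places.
E[X_{t+1} \mid \mathcal F_t] = -1.1540

For an AR(p) model X_t = c + sum_i phi_i X_{t-i} + eps_t, the
one-step-ahead conditional mean is
  E[X_{t+1} | X_t, ...] = c + sum_i phi_i X_{t+1-i}.
Substitute known values:
  E[X_{t+1} | ...] = (0.366) * (-3) + (-0.056) * (1)
                   = -1.1540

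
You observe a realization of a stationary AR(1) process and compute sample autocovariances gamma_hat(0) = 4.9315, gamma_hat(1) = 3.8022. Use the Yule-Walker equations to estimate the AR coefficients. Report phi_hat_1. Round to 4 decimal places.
\hat\phi_{1} = 0.7710

The Yule-Walker equations for an AR(p) process read, in matrix form,
  Gamma_p phi = r_p,   with   (Gamma_p)_{ij} = gamma(|i - j|),
                       (r_p)_i = gamma(i),   i,j = 1..p.
Substitute the sample gammas (Toeplitz matrix and right-hand side of size 1):
  Gamma_p = [[4.9315]]
  r_p     = [3.8022]
With p = 1 this is the single equation gamma(0) phi_1 = gamma(1):
  phi_hat_1 = gamma(1) / gamma(0) = 3.8022 / 4.9315 = 0.7710.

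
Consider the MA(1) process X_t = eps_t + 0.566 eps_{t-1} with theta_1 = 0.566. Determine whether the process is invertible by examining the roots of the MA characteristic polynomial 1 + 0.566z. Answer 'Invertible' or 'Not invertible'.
\text{Invertible}

The MA(q) characteristic polynomial is P(z) = 1 + 0.566z.
Invertibility requires all roots to lie outside the unit circle, i.e. |z| > 1 for every root.
This is linear in z: 1 + (0.566) z = 0  =>  z = -1/(0.566) = -1.766784,  |z| = 1.766784.
Moduli of all roots: 1.7668.
All moduli strictly greater than 1? Yes.
Verdict: Invertible.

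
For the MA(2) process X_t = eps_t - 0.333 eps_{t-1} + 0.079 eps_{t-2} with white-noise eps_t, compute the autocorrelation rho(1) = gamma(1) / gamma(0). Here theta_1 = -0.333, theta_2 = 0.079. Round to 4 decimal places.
\rho(1) = -0.3216

For an MA(q) process with theta_0 = 1, the autocovariance is
  gamma(k) = sigma^2 * sum_{i=0..q-k} theta_i * theta_{i+k},
and rho(k) = gamma(k) / gamma(0). Sigma^2 cancels.
  numerator   = (1)*(-0.333) + (-0.333)*(0.079) = -0.359307.
  denominator = (1)^2 + (-0.333)^2 + (0.079)^2 = 1.11713.
  rho(1) = -0.359307 / 1.11713 = -0.3216.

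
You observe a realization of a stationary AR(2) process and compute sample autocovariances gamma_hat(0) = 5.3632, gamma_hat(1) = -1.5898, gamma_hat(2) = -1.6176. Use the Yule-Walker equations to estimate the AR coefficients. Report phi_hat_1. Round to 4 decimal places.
\hat\phi_{1} = -0.4230

The Yule-Walker equations for an AR(p) process read, in matrix form,
  Gamma_p phi = r_p,   with   (Gamma_p)_{ij} = gamma(|i - j|),
                       (r_p)_i = gamma(i),   i,j = 1..p.
Substitute the sample gammas (Toeplitz matrix and right-hand side of size 2):
  Gamma_p = [[5.3632, -1.5898], [-1.5898, 5.3632]]
  r_p     = [-1.5898, -1.6176]
Written out:
  5.3632 phi_1 - 1.5898 phi_2 = -1.5898
  -1.5898 phi_1 + 5.3632 phi_2 = -1.6176
Solve by Cramer's rule:
  det = gamma(0)^2 - gamma(1)^2 = (5.3632)^2 - (-1.5898)^2 = 28.76391424 - 2.52746404 = 26.2364502
  phi_hat_1 = [gamma(1) gamma(0) - gamma(1) gamma(2)] / det = [(-1.5898)(5.3632) - (-1.5898)(-1.6176)] / 26.2364502 = -11.09807584 / 26.2364502 = -0.423
  phi_hat_2 = [gamma(0) gamma(2) - gamma(1)^2] / det = [(5.3632)(-1.6176) - (-1.5898)^2] / 26.2364502 = -11.20297636 / 26.2364502 = -0.427
So phi_hat = [-0.4230, -0.4270].
Therefore phi_hat_1 = -0.4230.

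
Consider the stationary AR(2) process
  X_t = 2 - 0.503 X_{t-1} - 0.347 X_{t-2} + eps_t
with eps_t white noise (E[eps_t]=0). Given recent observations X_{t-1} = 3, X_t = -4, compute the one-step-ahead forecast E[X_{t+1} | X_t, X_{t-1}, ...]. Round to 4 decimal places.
E[X_{t+1} \mid \mathcal F_t] = 2.9710

For an AR(p) model X_t = c + sum_i phi_i X_{t-i} + eps_t, the
one-step-ahead conditional mean is
  E[X_{t+1} | X_t, ...] = c + sum_i phi_i X_{t+1-i}.
Substitute known values:
  E[X_{t+1} | ...] = 2 + (-0.503) * (-4) + (-0.347) * (3)
                   = 2.9710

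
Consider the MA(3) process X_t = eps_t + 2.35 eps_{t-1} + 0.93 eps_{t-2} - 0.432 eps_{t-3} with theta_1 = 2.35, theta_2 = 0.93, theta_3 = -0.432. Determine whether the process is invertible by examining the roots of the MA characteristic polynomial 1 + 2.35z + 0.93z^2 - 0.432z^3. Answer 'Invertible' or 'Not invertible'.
\text{Not invertible}

The MA(q) characteristic polynomial is P(z) = 1 + 2.35z + 0.93z^2 - 0.432z^3.
Invertibility requires all roots to lie outside the unit circle, i.e. |z| > 1 for every root.
Degree 3: look for a simple real root z0 first, then factor out (1 - z/z0) and solve the remaining quadratic.
Testing z0 = -0.625: P(-0.625) = 1 + (2.35)(-0.625) + (0.93)(-0.625)^2 + (-0.432)(-0.625)^3
  = 1 + (-1.46875) + (0.363281) + (0.105469) = 0.  So z_0 = -0.625 is a root, |z_0| = 0.625.
Divide out the factor (1 + 1.6 z) = (1 - z/z0) (since 1/z0 = -1.6):
  P(z) = (1 + 1.6 z)(1 + (0.75) z + (-0.27) z^2)
  [check: z-coef 0.75 - (-1.6) = 2.35; z^2-coef -0.27 - (-1.6)(0.75) = 0.93; z^3-coef -(-1.6)(-0.27) = -0.432.]
Remaining roots from the quadratic factor 1 + (0.75) z + (-0.27) z^2:
  Set 1 + (0.75) z + (-0.27) z^2 = 0, i.e. a z^2 + b z + c = 0 with a = -0.27, b = 0.75, c = 1.
  Discriminant D = b^2 - 4ac = (0.75)^2 - 4*(-0.27)*1 = 0.5625 - (-1.08) = 1.6425.
  D >= 0, so the roots are real: z = (-b +/- sqrt(D)) / (2a) = (-0.75 +/- 1.281601) / (-0.54).
    z_1 = (-0.75 + 1.281601) / (-0.54) = -0.9844,   |z_1| = 0.9844.
    z_2 = (-0.75 - 1.281601) / (-0.54) = 3.7622,   |z_2| = 3.7622.
Moduli of all roots: 0.6250, 0.9844, 3.7622.
All moduli strictly greater than 1? No.
Verdict: Not invertible.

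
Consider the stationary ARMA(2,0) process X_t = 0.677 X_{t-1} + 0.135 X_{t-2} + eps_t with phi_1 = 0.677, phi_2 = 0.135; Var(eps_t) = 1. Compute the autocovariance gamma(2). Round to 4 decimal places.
\gamma(2) = 1.7479

Multiply the model equation by X_{t-k} and take expectations. With theta_0 = psi_0 = 1 and psi_j the MA(infinity) weights, this gives
  gamma(k) - sum_i phi_i gamma(k-i) = c_k,
  c_k = sigma^2 * sum_{j=k..q} theta_j psi_{j-k}   (c_k = 0 for k > q),
using gamma(-m) = gamma(m).
Pure AR (q = 0): c_0 = sigma^2 = 1, c_k = 0 for k >= 1.
Equations for k = 0, 1, 2 (AR order 2, c_2 = 0):
  (E0) gamma(0) = phi_1 gamma(1) + phi_2 gamma(2) + c_0
  (E1) gamma(1) = phi_1 gamma(0) + phi_2 gamma(1) + c_1
  (E2) gamma(2) = phi_1 gamma(1) + phi_2 gamma(0)
From (E1): gamma(1) = A gamma(0) + B with
  A = phi_1 / (1 - phi_2) = 0.677 / 0.865 = 0.782659,   B = c_1 / (1 - phi_2) = 0 / 0.865 = 0.
Insert (E2) into (E0): gamma(0) (1 - phi_2^2) = phi_1 (1 + phi_2) gamma(1) + c_0.
  phi_1 (1 + phi_2) = (0.677)(1.135) = 0.768395,   1 - phi_2^2 = 0.981775.
Replace gamma(1) by A gamma(0) + B and collect gamma(0):
  gamma(0) [0.981775 - (0.768395)(0.782659)] = c_0 = 1
  gamma(0) * 0.380384 = 1
  gamma(0) = 1 / 0.380384 = 2.628924.
  gamma(1) = A gamma(0) = (0.782659)(2.628924) = 2.057551.
  gamma(2) = phi_1 gamma(1) + phi_2 gamma(0) = (0.677)(2.057551) + (0.135)(2.628924) = 1.747867.
Therefore gamma(2) = 1.7479 (to 4 decimal places).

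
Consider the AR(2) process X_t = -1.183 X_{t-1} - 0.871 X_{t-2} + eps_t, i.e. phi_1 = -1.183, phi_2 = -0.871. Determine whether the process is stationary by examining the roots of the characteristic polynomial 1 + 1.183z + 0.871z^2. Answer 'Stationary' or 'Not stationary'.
\text{Stationary}

The AR(p) characteristic polynomial is P(z) = 1 + 1.183z + 0.871z^2.
Stationarity requires all roots to lie outside the unit circle, i.e. |z| > 1 for every root.
Set 1 + (1.183) z + (0.871) z^2 = 0, i.e. a z^2 + b z + c = 0 with a = 0.871, b = 1.183, c = 1.
Discriminant D = b^2 - 4ac = (1.183)^2 - 4*(0.871)*1 = 1.399489 - (3.484) = -2.084511.
D < 0, so the roots are the complex-conjugate pair z = (-b +/- i sqrt(-D)) / (2a) = -0.6791 +/- 0.8288i.
For a conjugate pair |z|^2 = z * conj(z) = (product of roots) = c/a = 1/(0.871) = 1.148106, so |z| = sqrt(1.148106) = 1.0715 for both roots.
Moduli of all roots: 1.0715, 1.0715.
All moduli strictly greater than 1? Yes.
Verdict: Stationary.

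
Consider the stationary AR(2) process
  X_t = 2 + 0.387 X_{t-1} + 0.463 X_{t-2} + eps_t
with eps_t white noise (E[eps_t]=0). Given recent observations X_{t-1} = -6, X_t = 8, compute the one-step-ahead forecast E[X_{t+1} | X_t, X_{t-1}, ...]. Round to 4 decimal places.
E[X_{t+1} \mid \mathcal F_t] = 2.3180

For an AR(p) model X_t = c + sum_i phi_i X_{t-i} + eps_t, the
one-step-ahead conditional mean is
  E[X_{t+1} | X_t, ...] = c + sum_i phi_i X_{t+1-i}.
Substitute known values:
  E[X_{t+1} | ...] = 2 + (0.387) * (8) + (0.463) * (-6)
                   = 2.3180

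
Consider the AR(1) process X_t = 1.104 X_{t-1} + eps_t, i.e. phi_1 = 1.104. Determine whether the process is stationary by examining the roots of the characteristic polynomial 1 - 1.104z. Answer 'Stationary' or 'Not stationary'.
\text{Not stationary}

The AR(p) characteristic polynomial is P(z) = 1 - 1.104z.
Stationarity requires all roots to lie outside the unit circle, i.e. |z| > 1 for every root.
This is linear in z: 1 + (-1.104) z = 0  =>  z = -1/(-1.104) = 0.905797,  |z| = 0.905797.
Moduli of all roots: 0.9058.
All moduli strictly greater than 1? No.
Verdict: Not stationary.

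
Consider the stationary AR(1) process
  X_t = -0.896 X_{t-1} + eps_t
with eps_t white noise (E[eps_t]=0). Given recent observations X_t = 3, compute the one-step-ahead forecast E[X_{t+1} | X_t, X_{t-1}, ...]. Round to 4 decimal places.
E[X_{t+1} \mid \mathcal F_t] = -2.6880

For an AR(p) model X_t = c + sum_i phi_i X_{t-i} + eps_t, the
one-step-ahead conditional mean is
  E[X_{t+1} | X_t, ...] = c + sum_i phi_i X_{t+1-i}.
Substitute known values:
  E[X_{t+1} | ...] = (-0.896) * (3)
                   = -2.6880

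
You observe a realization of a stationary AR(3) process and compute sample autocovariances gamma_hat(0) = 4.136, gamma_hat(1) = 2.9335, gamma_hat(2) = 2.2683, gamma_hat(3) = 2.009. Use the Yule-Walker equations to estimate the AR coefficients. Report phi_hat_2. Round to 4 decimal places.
\hat\phi_{2} = 0.0030

The Yule-Walker equations for an AR(p) process read, in matrix form,
  Gamma_p phi = r_p,   with   (Gamma_p)_{ij} = gamma(|i - j|),
                       (r_p)_i = gamma(i),   i,j = 1..p.
Substitute the sample gammas (Toeplitz matrix and right-hand side of size 3):
  Gamma_p = [[4.136, 2.9335, 2.2683], [2.9335, 4.136, 2.9335], [2.2683, 2.9335, 4.136]]
  r_p     = [2.9335, 2.2683, 2.009]
Written out (R1..R3):
  (R1) 4.136 phi_1 + 2.9335 phi_2 + 2.2683 phi_3 = 2.9335
  (R2) 2.9335 phi_1 + 4.136 phi_2 + 2.9335 phi_3 = 2.2683
  (R3) 2.2683 phi_1 + 2.9335 phi_2 + 4.136 phi_3 = 2.009
Gaussian elimination:
  R2 <- R2 - (2.9335/4.136) R1 = R2 - (0.70926) R1:  2.055385 phi_2 + 1.324685 phi_3 = 0.187685
  R3 <- R3 - (2.2683/4.136) R1 = R3 - (0.548428) R1:  1.324685 phi_2 + 2.892 phi_3 = 0.400185
  R3 <- R3 - (1.324685/2.055385) R2 = R3 - (0.644495) R2:  2.038247 phi_3 = 0.279223
Back-substitution:
  phi_hat_3 = 0.279223 / 2.038247 = 0.136992
  phi_hat_2 = (0.187685 - (1.324685)(0.136992)) / 2.055385 = 0.003023
  phi_hat_1 = (2.9335 - (2.9335)(0.003023) - (2.2683)(0.136992)) / 4.136 = 0.631986
So phi_hat = [0.6320, 0.0030, 0.1370].
Therefore phi_hat_2 = 0.0030.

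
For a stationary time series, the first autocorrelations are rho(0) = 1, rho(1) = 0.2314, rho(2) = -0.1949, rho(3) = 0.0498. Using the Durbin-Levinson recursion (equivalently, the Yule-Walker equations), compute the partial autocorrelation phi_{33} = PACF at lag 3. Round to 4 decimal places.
\phi_{33} = 0.1901

The PACF at lag k is phi_{kk}, the last component of the solution
to the Yule-Walker system G_k phi = r_k where
  (G_k)_{ij} = rho(|i - j|), (r_k)_i = rho(i), i,j = 1..k.
Equivalently, Durbin-Levinson gives phi_{kk} iteratively:
  phi_{11} = rho(1)
  phi_{kk} = [rho(k) - sum_{j=1..k-1} phi_{k-1,j} rho(k-j)]
            / [1 - sum_{j=1..k-1} phi_{k-1,j} rho(j)],
  phi_{k,j} = phi_{k-1,j} - phi_{kk} phi_{k-1,k-j},  j = 1..k-1.
Step k = 1:
  phi_11 = rho(1) = 0.2314.
Step k = 2:
  phi_22 = [rho(2) - phi_11 rho(1)] / [1 - phi_11 rho(1)] = [-0.1949 - (0.2314)(0.2314)] / [1 - (0.2314)(0.2314)]
         = -0.24844596 / 0.94645404 = -0.262502.
  Update: phi_21 = phi_11 - phi_22 phi_11 = 0.2314 - (-0.262502)(0.2314) = 0.292143.
Step k = 3:
  phi_33 = [rho(3) - phi_21 rho(2) - phi_22 rho(1)] / [1 - phi_21 rho(1) - phi_22 rho(2)]
    numerator   = 0.0498 - (0.292143)(-0.1949) - (-0.262502)(0.2314) = 0.16748159
    denominator = 1 - (0.292143)(0.2314) - (-0.262502)(-0.1949) = 0.88123651
  phi_33 = 0.16748159 / 0.88123651 = 0.1901.
Therefore phi_{33} = 0.1901.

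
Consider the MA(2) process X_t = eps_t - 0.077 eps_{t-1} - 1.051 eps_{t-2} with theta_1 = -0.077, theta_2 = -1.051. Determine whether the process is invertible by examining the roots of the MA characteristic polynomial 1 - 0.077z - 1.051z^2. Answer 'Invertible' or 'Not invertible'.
\text{Not invertible}

The MA(q) characteristic polynomial is P(z) = 1 - 0.077z - 1.051z^2.
Invertibility requires all roots to lie outside the unit circle, i.e. |z| > 1 for every root.
Set 1 + (-0.077) z + (-1.051) z^2 = 0, i.e. a z^2 + b z + c = 0 with a = -1.051, b = -0.077, c = 1.
Discriminant D = b^2 - 4ac = (-0.077)^2 - 4*(-1.051)*1 = 0.005929 - (-4.204) = 4.209929.
D >= 0, so the roots are real: z = (-b +/- sqrt(D)) / (2a) = (0.077 +/- 2.051811) / (-2.102).
  z_1 = (0.077 + 2.051811) / (-2.102) = -1.0128,   |z_1| = 1.0128.
  z_2 = (0.077 - 2.051811) / (-2.102) = 0.9395,   |z_2| = 0.9395.
Moduli of all roots: 1.0128, 0.9395.
All moduli strictly greater than 1? No.
Verdict: Not invertible.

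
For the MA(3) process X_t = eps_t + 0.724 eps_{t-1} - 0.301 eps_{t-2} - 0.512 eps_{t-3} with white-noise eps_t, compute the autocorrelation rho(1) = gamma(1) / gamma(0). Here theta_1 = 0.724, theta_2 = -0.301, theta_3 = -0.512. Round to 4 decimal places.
\rho(1) = 0.3517

For an MA(q) process with theta_0 = 1, the autocovariance is
  gamma(k) = sigma^2 * sum_{i=0..q-k} theta_i * theta_{i+k},
and rho(k) = gamma(k) / gamma(0). Sigma^2 cancels.
  numerator   = (1)*(0.724) + (0.724)*(-0.301) + (-0.301)*(-0.512) = 0.660188.
  denominator = (1)^2 + (0.724)^2 + (-0.301)^2 + (-0.512)^2 = 1.876921.
  rho(1) = 0.660188 / 1.876921 = 0.3517.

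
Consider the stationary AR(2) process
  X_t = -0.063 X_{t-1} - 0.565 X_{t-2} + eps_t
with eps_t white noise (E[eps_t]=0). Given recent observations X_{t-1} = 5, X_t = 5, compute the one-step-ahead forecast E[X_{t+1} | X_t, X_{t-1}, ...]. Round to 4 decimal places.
E[X_{t+1} \mid \mathcal F_t] = -3.1400

For an AR(p) model X_t = c + sum_i phi_i X_{t-i} + eps_t, the
one-step-ahead conditional mean is
  E[X_{t+1} | X_t, ...] = c + sum_i phi_i X_{t+1-i}.
Substitute known values:
  E[X_{t+1} | ...] = (-0.063) * (5) + (-0.565) * (5)
                   = -3.1400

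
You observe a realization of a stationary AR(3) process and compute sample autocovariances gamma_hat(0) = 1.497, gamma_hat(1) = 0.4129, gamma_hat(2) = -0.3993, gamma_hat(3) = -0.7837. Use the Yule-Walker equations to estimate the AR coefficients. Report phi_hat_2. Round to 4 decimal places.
\hat\phi_{2} = -0.2190

The Yule-Walker equations for an AR(p) process read, in matrix form,
  Gamma_p phi = r_p,   with   (Gamma_p)_{ij} = gamma(|i - j|),
                       (r_p)_i = gamma(i),   i,j = 1..p.
Substitute the sample gammas (Toeplitz matrix and right-hand side of size 3):
  Gamma_p = [[1.497, 0.4129, -0.3993], [0.4129, 1.497, 0.4129], [-0.3993, 0.4129, 1.497]]
  r_p     = [0.4129, -0.3993, -0.7837]
Written out (R1..R3):
  (R1) 1.497 phi_1 + 0.4129 phi_2 - 0.3993 phi_3 = 0.4129
  (R2) 0.4129 phi_1 + 1.497 phi_2 + 0.4129 phi_3 = -0.3993
  (R3) -0.3993 phi_1 + 0.4129 phi_2 + 1.497 phi_3 = -0.7837
Gaussian elimination:
  R2 <- R2 - (0.4129/1.497) R1 = R2 - (0.275818) R1:  1.383115 phi_2 + 0.523034 phi_3 = -0.513185
  R3 <- R3 - (-0.3993/1.497) R1 = R3 - (-0.266733) R1:  0.523034 phi_2 + 1.390493 phi_3 = -0.673566
  R3 <- R3 - (0.523034/1.383115) R2 = R3 - (0.378157) R2:  1.192704 phi_3 = -0.479501
Back-substitution:
  phi_hat_3 = -0.479501 / 1.192704 = -0.402029
  phi_hat_2 = (-0.513185 - (0.523034)(-0.402029)) / 1.383115 = -0.219006
  phi_hat_1 = (0.4129 - (0.4129)(-0.219006) - (-0.3993)(-0.402029)) / 1.497 = 0.22899
So phi_hat = [0.2290, -0.2190, -0.4020].
Therefore phi_hat_2 = -0.2190.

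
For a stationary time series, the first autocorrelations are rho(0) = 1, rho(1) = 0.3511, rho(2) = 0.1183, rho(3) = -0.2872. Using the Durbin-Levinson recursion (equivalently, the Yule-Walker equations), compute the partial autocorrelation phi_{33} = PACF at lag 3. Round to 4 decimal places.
\phi_{33} = -0.3730

The PACF at lag k is phi_{kk}, the last component of the solution
to the Yule-Walker system G_k phi = r_k where
  (G_k)_{ij} = rho(|i - j|), (r_k)_i = rho(i), i,j = 1..k.
Equivalently, Durbin-Levinson gives phi_{kk} iteratively:
  phi_{11} = rho(1)
  phi_{kk} = [rho(k) - sum_{j=1..k-1} phi_{k-1,j} rho(k-j)]
            / [1 - sum_{j=1..k-1} phi_{k-1,j} rho(j)],
  phi_{k,j} = phi_{k-1,j} - phi_{kk} phi_{k-1,k-j},  j = 1..k-1.
Step k = 1:
  phi_11 = rho(1) = 0.3511.
Step k = 2:
  phi_22 = [rho(2) - phi_11 rho(1)] / [1 - phi_11 rho(1)] = [0.1183 - (0.3511)(0.3511)] / [1 - (0.3511)(0.3511)]
         = -0.00497121 / 0.87672879 = -0.00567.
  Update: phi_21 = phi_11 - phi_22 phi_11 = 0.3511 - (-0.00567)(0.3511) = 0.353091.
Step k = 3:
  phi_33 = [rho(3) - phi_21 rho(2) - phi_22 rho(1)] / [1 - phi_21 rho(1) - phi_22 rho(2)]
    numerator   = -0.2872 - (0.353091)(0.1183) - (-0.00567)(0.3511) = -0.32697984
    denominator = 1 - (0.353091)(0.3511) - (-0.00567)(0.1183) = 0.8767006
  phi_33 = -0.32697984 / 0.8767006 = -0.373.
Therefore phi_{33} = -0.3730.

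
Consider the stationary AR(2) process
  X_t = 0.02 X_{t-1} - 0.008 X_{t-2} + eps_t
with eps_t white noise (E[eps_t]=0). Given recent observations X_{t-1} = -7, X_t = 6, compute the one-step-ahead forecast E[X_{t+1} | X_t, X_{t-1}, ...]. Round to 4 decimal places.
E[X_{t+1} \mid \mathcal F_t] = 0.1760

For an AR(p) model X_t = c + sum_i phi_i X_{t-i} + eps_t, the
one-step-ahead conditional mean is
  E[X_{t+1} | X_t, ...] = c + sum_i phi_i X_{t+1-i}.
Substitute known values:
  E[X_{t+1} | ...] = (0.02) * (6) + (-0.008) * (-7)
                   = 0.1760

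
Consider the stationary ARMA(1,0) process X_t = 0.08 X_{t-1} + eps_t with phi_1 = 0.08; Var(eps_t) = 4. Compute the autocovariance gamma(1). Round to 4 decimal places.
\gamma(1) = 0.3221

Multiply the model equation by X_{t-k} and take expectations. With theta_0 = psi_0 = 1 and psi_j the MA(infinity) weights, this gives
  gamma(k) - sum_i phi_i gamma(k-i) = c_k,
  c_k = sigma^2 * sum_{j=k..q} theta_j psi_{j-k}   (c_k = 0 for k > q),
using gamma(-m) = gamma(m).
Pure AR (q = 0): c_0 = sigma^2 = 4, c_k = 0 for k >= 1.
Equations for k = 0 and k = 1 (AR order 1):
  gamma(0) = phi_1 gamma(1) + c_0
  gamma(1) = phi_1 gamma(0) + c_1
Substituting the second into the first: gamma(0) (1 - phi_1^2) = c_0 + phi_1 c_1, so
  gamma(0) = c_0 / (1 - phi_1^2) = 4 / (1 - (0.08)^2) = 4 / 0.9936 = 4.025765.
  gamma(1) = phi_1 gamma(0) = (0.08)(4.025765) = 0.322061.
Therefore gamma(1) = 0.3221 (to 4 decimal places).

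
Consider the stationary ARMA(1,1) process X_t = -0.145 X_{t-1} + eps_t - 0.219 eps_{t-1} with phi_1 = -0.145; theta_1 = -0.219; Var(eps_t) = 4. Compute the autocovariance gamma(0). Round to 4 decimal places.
\gamma(0) = 4.5414

Multiply the model equation by X_{t-k} and take expectations. With theta_0 = psi_0 = 1 and psi_j the MA(infinity) weights, this gives
  gamma(k) - sum_i phi_i gamma(k-i) = c_k,
  c_k = sigma^2 * sum_{j=k..q} theta_j psi_{j-k}   (c_k = 0 for k > q),
using gamma(-m) = gamma(m).
psi-weights needed (psi_j = theta_j + sum_i phi_i psi_{j-i}):
  psi_1 = theta_1 + phi_1 = -0.219 + (-0.145) = -0.364
Right-hand sides:
  c_0 = sigma^2 (1 + theta_1 psi_1) = 4 * (1 + (-0.219)(-0.364)) = 4 * 1.079716 = 4.318864
  c_1 = sigma^2 theta_1 = 4 * (-0.219) = -0.876
  c_2 = 0
Equations for k = 0 and k = 1 (AR order 1):
  gamma(0) = phi_1 gamma(1) + c_0
  gamma(1) = phi_1 gamma(0) + c_1
Substituting the second into the first: gamma(0) (1 - phi_1^2) = c_0 + phi_1 c_1, so
  gamma(0) = (c_0 + phi_1 c_1) / (1 - phi_1^2) = (4.318864 + (-0.145)(-0.876)) / (1 - (-0.145)^2) = 4.445884 / 0.978975 = 4.541366.
Therefore gamma(0) = 4.5414 (to 4 decimal places).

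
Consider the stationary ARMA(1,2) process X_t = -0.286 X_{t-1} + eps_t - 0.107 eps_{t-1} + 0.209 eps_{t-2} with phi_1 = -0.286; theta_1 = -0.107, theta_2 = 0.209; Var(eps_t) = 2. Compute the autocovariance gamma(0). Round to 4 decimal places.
\gamma(0) = 2.5339

Multiply the model equation by X_{t-k} and take expectations. With theta_0 = psi_0 = 1 and psi_j the MA(infinity) weights, this gives
  gamma(k) - sum_i phi_i gamma(k-i) = c_k,
  c_k = sigma^2 * sum_{j=k..q} theta_j psi_{j-k}   (c_k = 0 for k > q),
using gamma(-m) = gamma(m).
psi-weights needed (psi_j = theta_j + sum_i phi_i psi_{j-i}):
  psi_1 = theta_1 + phi_1 = -0.107 + (-0.286) = -0.393
  psi_2 = theta_2 + phi_1 psi_1 = 0.209 + (-0.286)(-0.393) = 0.321398
Right-hand sides:
  c_0 = sigma^2 (1 + theta_1 psi_1 + theta_2 psi_2) = 2 * (1 + (-0.107)(-0.393) + (0.209)(0.321398)) = 2 * 1.109223 = 2.218446
  c_1 = sigma^2 (theta_1 + theta_2 psi_1) = 2 * (-0.107 + (0.209)(-0.393)) = -0.378274
  c_2 = sigma^2 theta_2 = 2 * (0.209) = 0.418
Equations for k = 0 and k = 1 (AR order 1):
  gamma(0) = phi_1 gamma(1) + c_0
  gamma(1) = phi_1 gamma(0) + c_1
Substituting the second into the first: gamma(0) (1 - phi_1^2) = c_0 + phi_1 c_1, so
  gamma(0) = (c_0 + phi_1 c_1) / (1 - phi_1^2) = (2.218446 + (-0.286)(-0.378274)) / (1 - (-0.286)^2) = 2.326633 / 0.918204 = 2.533895.
Therefore gamma(0) = 2.5339 (to 4 decimal places).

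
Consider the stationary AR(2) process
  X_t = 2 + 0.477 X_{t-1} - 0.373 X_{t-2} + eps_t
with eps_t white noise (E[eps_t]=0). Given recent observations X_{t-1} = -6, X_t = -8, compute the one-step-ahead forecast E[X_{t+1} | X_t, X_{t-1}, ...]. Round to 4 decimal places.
E[X_{t+1} \mid \mathcal F_t] = 0.4220

For an AR(p) model X_t = c + sum_i phi_i X_{t-i} + eps_t, the
one-step-ahead conditional mean is
  E[X_{t+1} | X_t, ...] = c + sum_i phi_i X_{t+1-i}.
Substitute known values:
  E[X_{t+1} | ...] = 2 + (0.477) * (-8) + (-0.373) * (-6)
                   = 0.4220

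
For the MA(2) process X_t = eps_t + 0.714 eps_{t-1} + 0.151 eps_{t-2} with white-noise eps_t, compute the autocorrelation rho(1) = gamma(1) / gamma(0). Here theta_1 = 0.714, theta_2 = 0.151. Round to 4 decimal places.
\rho(1) = 0.5362

For an MA(q) process with theta_0 = 1, the autocovariance is
  gamma(k) = sigma^2 * sum_{i=0..q-k} theta_i * theta_{i+k},
and rho(k) = gamma(k) / gamma(0). Sigma^2 cancels.
  numerator   = (1)*(0.714) + (0.714)*(0.151) = 0.821814.
  denominator = (1)^2 + (0.714)^2 + (0.151)^2 = 1.532597.
  rho(1) = 0.821814 / 1.532597 = 0.5362.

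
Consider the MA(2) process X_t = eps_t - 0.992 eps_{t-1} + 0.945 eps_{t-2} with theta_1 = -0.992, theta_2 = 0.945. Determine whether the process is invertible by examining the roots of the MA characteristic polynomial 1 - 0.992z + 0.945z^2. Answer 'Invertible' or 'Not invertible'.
\text{Invertible}

The MA(q) characteristic polynomial is P(z) = 1 - 0.992z + 0.945z^2.
Invertibility requires all roots to lie outside the unit circle, i.e. |z| > 1 for every root.
Set 1 + (-0.992) z + (0.945) z^2 = 0, i.e. a z^2 + b z + c = 0 with a = 0.945, b = -0.992, c = 1.
Discriminant D = b^2 - 4ac = (-0.992)^2 - 4*(0.945)*1 = 0.984064 - (3.78) = -2.795936.
D < 0, so the roots are the complex-conjugate pair z = (-b +/- i sqrt(-D)) / (2a) = 0.5249 +/- 0.8847i.
For a conjugate pair |z|^2 = z * conj(z) = (product of roots) = c/a = 1/(0.945) = 1.058201, so |z| = sqrt(1.058201) = 1.0287 for both roots.
Moduli of all roots: 1.0287, 1.0287.
All moduli strictly greater than 1? Yes.
Verdict: Invertible.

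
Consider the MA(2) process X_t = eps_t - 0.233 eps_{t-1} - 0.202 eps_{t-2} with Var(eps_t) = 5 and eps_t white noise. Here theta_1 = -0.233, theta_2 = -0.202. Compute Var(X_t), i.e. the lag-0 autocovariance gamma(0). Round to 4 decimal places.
\gamma(0) = 5.4755

For an MA(q) process X_t = eps_t + sum_i theta_i eps_{t-i} with
Var(eps_t) = sigma^2, the variance is
  gamma(0) = sigma^2 * (1 + sum_i theta_i^2).
  sum_i theta_i^2 = (-0.233)^2 + (-0.202)^2 = 0.054289 + 0.040804 = 0.095093.
  gamma(0) = 5 * (1 + 0.095093) = 5 * 1.095093 = 5.475465, which rounds to 5.4755.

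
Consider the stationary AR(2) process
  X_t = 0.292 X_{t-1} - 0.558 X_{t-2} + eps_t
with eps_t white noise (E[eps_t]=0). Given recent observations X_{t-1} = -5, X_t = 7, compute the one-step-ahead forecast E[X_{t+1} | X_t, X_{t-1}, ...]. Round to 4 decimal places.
E[X_{t+1} \mid \mathcal F_t] = 4.8340

For an AR(p) model X_t = c + sum_i phi_i X_{t-i} + eps_t, the
one-step-ahead conditional mean is
  E[X_{t+1} | X_t, ...] = c + sum_i phi_i X_{t+1-i}.
Substitute known values:
  E[X_{t+1} | ...] = (0.292) * (7) + (-0.558) * (-5)
                   = 4.8340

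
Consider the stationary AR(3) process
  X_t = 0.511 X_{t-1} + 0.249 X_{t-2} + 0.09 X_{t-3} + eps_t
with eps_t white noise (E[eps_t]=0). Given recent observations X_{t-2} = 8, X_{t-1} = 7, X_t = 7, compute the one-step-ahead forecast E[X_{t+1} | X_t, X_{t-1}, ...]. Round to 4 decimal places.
E[X_{t+1} \mid \mathcal F_t] = 6.0400

For an AR(p) model X_t = c + sum_i phi_i X_{t-i} + eps_t, the
one-step-ahead conditional mean is
  E[X_{t+1} | X_t, ...] = c + sum_i phi_i X_{t+1-i}.
Substitute known values:
  E[X_{t+1} | ...] = (0.511) * (7) + (0.249) * (7) + (0.09) * (8)
                   = 6.0400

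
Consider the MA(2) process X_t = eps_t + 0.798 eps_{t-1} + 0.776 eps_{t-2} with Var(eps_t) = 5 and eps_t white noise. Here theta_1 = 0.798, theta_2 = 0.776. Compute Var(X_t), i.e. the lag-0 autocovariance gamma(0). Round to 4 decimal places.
\gamma(0) = 11.1949

For an MA(q) process X_t = eps_t + sum_i theta_i eps_{t-i} with
Var(eps_t) = sigma^2, the variance is
  gamma(0) = sigma^2 * (1 + sum_i theta_i^2).
  sum_i theta_i^2 = (0.798)^2 + (0.776)^2 = 0.636804 + 0.602176 = 1.23898.
  gamma(0) = 5 * (1 + 1.23898) = 5 * 2.23898 = 11.1949.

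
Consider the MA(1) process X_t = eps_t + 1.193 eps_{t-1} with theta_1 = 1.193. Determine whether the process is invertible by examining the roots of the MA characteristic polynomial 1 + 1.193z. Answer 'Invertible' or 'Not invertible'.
\text{Not invertible}

The MA(q) characteristic polynomial is P(z) = 1 + 1.193z.
Invertibility requires all roots to lie outside the unit circle, i.e. |z| > 1 for every root.
This is linear in z: 1 + (1.193) z = 0  =>  z = -1/(1.193) = -0.838223,  |z| = 0.838223.
Moduli of all roots: 0.8382.
All moduli strictly greater than 1? No.
Verdict: Not invertible.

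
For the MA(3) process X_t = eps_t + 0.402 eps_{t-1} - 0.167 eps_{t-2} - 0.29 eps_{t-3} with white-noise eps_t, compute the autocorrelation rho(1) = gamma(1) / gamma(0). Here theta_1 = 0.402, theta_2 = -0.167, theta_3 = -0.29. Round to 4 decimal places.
\rho(1) = 0.3010

For an MA(q) process with theta_0 = 1, the autocovariance is
  gamma(k) = sigma^2 * sum_{i=0..q-k} theta_i * theta_{i+k},
and rho(k) = gamma(k) / gamma(0). Sigma^2 cancels.
  numerator   = (1)*(0.402) + (0.402)*(-0.167) + (-0.167)*(-0.29) = 0.383296.
  denominator = (1)^2 + (0.402)^2 + (-0.167)^2 + (-0.29)^2 = 1.273593.
  rho(1) = 0.383296 / 1.273593 = 0.3010.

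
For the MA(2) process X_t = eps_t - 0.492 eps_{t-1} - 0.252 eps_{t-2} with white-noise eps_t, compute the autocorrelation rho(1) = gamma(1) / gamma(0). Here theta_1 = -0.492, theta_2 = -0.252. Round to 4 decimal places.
\rho(1) = -0.2819

For an MA(q) process with theta_0 = 1, the autocovariance is
  gamma(k) = sigma^2 * sum_{i=0..q-k} theta_i * theta_{i+k},
and rho(k) = gamma(k) / gamma(0). Sigma^2 cancels.
  numerator   = (1)*(-0.492) + (-0.492)*(-0.252) = -0.368016.
  denominator = (1)^2 + (-0.492)^2 + (-0.252)^2 = 1.305568.
  rho(1) = -0.368016 / 1.305568 = -0.2819.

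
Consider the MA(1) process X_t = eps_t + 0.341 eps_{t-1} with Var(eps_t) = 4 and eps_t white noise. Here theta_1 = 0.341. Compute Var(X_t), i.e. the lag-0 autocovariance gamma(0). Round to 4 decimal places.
\gamma(0) = 4.4651

For an MA(q) process X_t = eps_t + sum_i theta_i eps_{t-i} with
Var(eps_t) = sigma^2, the variance is
  gamma(0) = sigma^2 * (1 + sum_i theta_i^2).
  sum_i theta_i^2 = (0.341)^2 = 0.116281.
  gamma(0) = 4 * (1 + 0.116281) = 4 * 1.116281 = 4.465124, which rounds to 4.4651.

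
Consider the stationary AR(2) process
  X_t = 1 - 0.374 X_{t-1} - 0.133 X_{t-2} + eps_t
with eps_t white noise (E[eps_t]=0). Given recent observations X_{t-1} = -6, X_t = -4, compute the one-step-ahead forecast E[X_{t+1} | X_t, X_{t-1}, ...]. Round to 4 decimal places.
E[X_{t+1} \mid \mathcal F_t] = 3.2940

For an AR(p) model X_t = c + sum_i phi_i X_{t-i} + eps_t, the
one-step-ahead conditional mean is
  E[X_{t+1} | X_t, ...] = c + sum_i phi_i X_{t+1-i}.
Substitute known values:
  E[X_{t+1} | ...] = 1 + (-0.374) * (-4) + (-0.133) * (-6)
                   = 3.2940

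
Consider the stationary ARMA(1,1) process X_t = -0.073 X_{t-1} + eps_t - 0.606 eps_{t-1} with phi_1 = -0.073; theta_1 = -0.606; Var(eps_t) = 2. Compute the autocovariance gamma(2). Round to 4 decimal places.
\gamma(2) = 0.1041

Multiply the model equation by X_{t-k} and take expectations. With theta_0 = psi_0 = 1 and psi_j the MA(infinity) weights, this gives
  gamma(k) - sum_i phi_i gamma(k-i) = c_k,
  c_k = sigma^2 * sum_{j=k..q} theta_j psi_{j-k}   (c_k = 0 for k > q),
using gamma(-m) = gamma(m).
psi-weights needed (psi_j = theta_j + sum_i phi_i psi_{j-i}):
  psi_1 = theta_1 + phi_1 = -0.606 + (-0.073) = -0.679
Right-hand sides:
  c_0 = sigma^2 (1 + theta_1 psi_1) = 2 * (1 + (-0.606)(-0.679)) = 2 * 1.411474 = 2.822948
  c_1 = sigma^2 theta_1 = 2 * (-0.606) = -1.212
  c_2 = 0
Equations for k = 0 and k = 1 (AR order 1):
  gamma(0) = phi_1 gamma(1) + c_0
  gamma(1) = phi_1 gamma(0) + c_1
Substituting the second into the first: gamma(0) (1 - phi_1^2) = c_0 + phi_1 c_1, so
  gamma(0) = (c_0 + phi_1 c_1) / (1 - phi_1^2) = (2.822948 + (-0.073)(-1.212)) / (1 - (-0.073)^2) = 2.911424 / 0.994671 = 2.927022.
  gamma(1) = phi_1 gamma(0) + c_1 = (-0.073)(2.927022) + (-1.212) = -1.425673.
For k = 2 (> q): gamma(2) = phi_1 gamma(1) = (-0.073)(-1.425673) = 0.104074.
Therefore gamma(2) = 0.1041 (to 4 decimal places).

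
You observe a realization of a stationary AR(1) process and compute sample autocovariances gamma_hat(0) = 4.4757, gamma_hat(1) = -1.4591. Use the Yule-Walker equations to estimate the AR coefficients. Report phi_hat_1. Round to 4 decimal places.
\hat\phi_{1} = -0.3260

The Yule-Walker equations for an AR(p) process read, in matrix form,
  Gamma_p phi = r_p,   with   (Gamma_p)_{ij} = gamma(|i - j|),
                       (r_p)_i = gamma(i),   i,j = 1..p.
Substitute the sample gammas (Toeplitz matrix and right-hand side of size 1):
  Gamma_p = [[4.4757]]
  r_p     = [-1.4591]
With p = 1 this is the single equation gamma(0) phi_1 = gamma(1):
  phi_hat_1 = gamma(1) / gamma(0) = -1.4591 / 4.4757 = -0.3260.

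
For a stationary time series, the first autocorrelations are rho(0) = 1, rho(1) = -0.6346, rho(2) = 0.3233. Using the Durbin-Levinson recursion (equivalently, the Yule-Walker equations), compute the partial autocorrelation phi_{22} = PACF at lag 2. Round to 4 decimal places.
\phi_{22} = -0.1330

The PACF at lag k is phi_{kk}, the last component of the solution
to the Yule-Walker system G_k phi = r_k where
  (G_k)_{ij} = rho(|i - j|), (r_k)_i = rho(i), i,j = 1..k.
Equivalently, Durbin-Levinson gives phi_{kk} iteratively:
  phi_{11} = rho(1)
  phi_{kk} = [rho(k) - sum_{j=1..k-1} phi_{k-1,j} rho(k-j)]
            / [1 - sum_{j=1..k-1} phi_{k-1,j} rho(j)],
  phi_{k,j} = phi_{k-1,j} - phi_{kk} phi_{k-1,k-j},  j = 1..k-1.
Step k = 1:
  phi_11 = rho(1) = -0.6346.
Step k = 2:
  phi_22 = [rho(2) - phi_11 rho(1)] / [1 - phi_11 rho(1)] = [0.3233 - (-0.6346)(-0.6346)] / [1 - (-0.6346)(-0.6346)]
         = -0.07941716 / 0.59728284 = -0.133.
Therefore phi_{22} = -0.1330.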